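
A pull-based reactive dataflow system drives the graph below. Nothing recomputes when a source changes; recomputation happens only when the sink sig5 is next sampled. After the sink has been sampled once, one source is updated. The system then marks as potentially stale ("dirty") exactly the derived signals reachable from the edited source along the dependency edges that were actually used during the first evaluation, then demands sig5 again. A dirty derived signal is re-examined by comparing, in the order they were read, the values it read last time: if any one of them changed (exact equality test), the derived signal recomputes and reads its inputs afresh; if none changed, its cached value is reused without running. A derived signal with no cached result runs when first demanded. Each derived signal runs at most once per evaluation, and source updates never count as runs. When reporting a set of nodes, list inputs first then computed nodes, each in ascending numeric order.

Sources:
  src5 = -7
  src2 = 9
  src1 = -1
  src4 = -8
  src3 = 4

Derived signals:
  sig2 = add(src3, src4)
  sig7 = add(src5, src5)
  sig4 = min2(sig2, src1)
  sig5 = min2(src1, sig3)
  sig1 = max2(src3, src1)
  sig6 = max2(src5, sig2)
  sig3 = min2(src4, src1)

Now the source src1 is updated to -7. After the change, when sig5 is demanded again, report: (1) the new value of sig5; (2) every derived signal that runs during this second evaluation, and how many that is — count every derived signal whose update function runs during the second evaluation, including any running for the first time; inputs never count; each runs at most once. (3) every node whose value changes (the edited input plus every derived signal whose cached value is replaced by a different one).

New value of sig5: -8.
Derived signals that run: sig3, sig5 — 2 in total.
Values that change: src1.

First evaluation (everything demanded from the output):
  sig3 = min2(-8, -1) = -8
  sig5 = min2(-1, -8) = -8

Propagation after the edit:
  sig3: runs — src1 -1->-7; result -8 (same value as before).
  sig5: runs — src1 -1->-7; result -8 (same value as before).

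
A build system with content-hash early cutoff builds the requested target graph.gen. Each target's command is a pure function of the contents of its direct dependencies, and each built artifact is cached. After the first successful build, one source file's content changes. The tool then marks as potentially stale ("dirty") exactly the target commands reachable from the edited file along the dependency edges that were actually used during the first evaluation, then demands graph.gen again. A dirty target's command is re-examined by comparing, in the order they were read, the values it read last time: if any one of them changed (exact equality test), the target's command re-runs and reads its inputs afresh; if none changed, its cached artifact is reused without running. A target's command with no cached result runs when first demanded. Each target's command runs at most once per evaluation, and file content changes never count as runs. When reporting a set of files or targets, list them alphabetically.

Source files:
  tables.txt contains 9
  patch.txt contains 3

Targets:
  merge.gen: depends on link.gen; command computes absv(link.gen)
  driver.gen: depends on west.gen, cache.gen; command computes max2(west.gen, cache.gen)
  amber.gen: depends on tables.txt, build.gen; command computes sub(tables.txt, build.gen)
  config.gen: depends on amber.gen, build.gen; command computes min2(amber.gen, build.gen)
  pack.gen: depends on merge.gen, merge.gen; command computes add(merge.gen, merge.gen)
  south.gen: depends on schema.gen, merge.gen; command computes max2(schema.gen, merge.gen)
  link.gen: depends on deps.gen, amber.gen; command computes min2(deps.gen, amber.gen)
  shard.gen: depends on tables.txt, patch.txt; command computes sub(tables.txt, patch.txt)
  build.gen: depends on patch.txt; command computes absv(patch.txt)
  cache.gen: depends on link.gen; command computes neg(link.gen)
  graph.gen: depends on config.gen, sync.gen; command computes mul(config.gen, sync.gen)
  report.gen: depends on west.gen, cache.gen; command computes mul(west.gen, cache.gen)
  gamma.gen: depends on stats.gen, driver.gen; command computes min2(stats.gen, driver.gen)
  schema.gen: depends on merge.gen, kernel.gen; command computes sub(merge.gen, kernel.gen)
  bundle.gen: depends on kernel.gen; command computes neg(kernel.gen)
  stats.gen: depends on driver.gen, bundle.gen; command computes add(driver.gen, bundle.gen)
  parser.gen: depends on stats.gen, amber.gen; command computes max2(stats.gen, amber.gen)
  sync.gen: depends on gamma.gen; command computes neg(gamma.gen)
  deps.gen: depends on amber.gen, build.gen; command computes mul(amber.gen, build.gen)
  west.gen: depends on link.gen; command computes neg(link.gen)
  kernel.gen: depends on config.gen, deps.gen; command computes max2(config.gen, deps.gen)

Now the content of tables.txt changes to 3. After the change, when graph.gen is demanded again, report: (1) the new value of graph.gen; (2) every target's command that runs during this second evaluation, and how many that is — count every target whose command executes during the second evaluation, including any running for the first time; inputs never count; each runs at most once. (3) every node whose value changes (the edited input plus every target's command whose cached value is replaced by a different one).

New value of graph.gen: 0.
Target commands that run: amber.gen, bundle.gen, cache.gen, config.gen, deps.gen, driver.gen, gamma.gen, graph.gen, kernel.gen, link.gen, stats.gen, sync.gen, west.gen — 13 in total.
Values that change: amber.gen, bundle.gen, cache.gen, config.gen, deps.gen, driver.gen, gamma.gen, graph.gen, kernel.gen, link.gen, stats.gen, sync.gen, tables.txt, west.gen.

First evaluation (everything demanded from the output):
  build.gen = absv(3) = 3
  amber.gen = sub(9, 3) = 6
  config.gen = min2(6, 3) = 3
  deps.gen = mul(6, 3) = 18
  kernel.gen = max2(3, 18) = 18
  bundle.gen = neg(18) = -18
  link.gen = min2(18, 6) = 6
  cache.gen = neg(6) = -6
  west.gen = neg(6) = -6
  driver.gen = max2(-6, -6) = -6
  stats.gen = add(-6, -18) = -24
  gamma.gen = min2(-24, -6) = -24
  sync.gen = neg(-24) = 24
  graph.gen = mul(3, 24) = 72

Propagation after the edit:
  amber.gen: runs — tables.txt 9->3; result 0.
  config.gen: runs — amber.gen 6->0; result 0.
  deps.gen: runs — amber.gen 6->0; result 0.
  kernel.gen: runs — config.gen 3->0; deps.gen 18->0; result 0.
  bundle.gen: runs — kernel.gen 18->0; result 0.
  link.gen: runs — deps.gen 18->0; amber.gen 6->0; result 0.
  cache.gen: runs — link.gen 6->0; result 0.
  west.gen: runs — link.gen 6->0; result 0.
  driver.gen: runs — west.gen -6->0; cache.gen -6->0; result 0.
  stats.gen: runs — driver.gen -6->0; bundle.gen -18->0; result 0.
  gamma.gen: runs — stats.gen -24->0; driver.gen -6->0; result 0.
  sync.gen: runs — gamma.gen -24->0; result 0.
  graph.gen: runs — config.gen 3->0; sync.gen 24->0; result 0.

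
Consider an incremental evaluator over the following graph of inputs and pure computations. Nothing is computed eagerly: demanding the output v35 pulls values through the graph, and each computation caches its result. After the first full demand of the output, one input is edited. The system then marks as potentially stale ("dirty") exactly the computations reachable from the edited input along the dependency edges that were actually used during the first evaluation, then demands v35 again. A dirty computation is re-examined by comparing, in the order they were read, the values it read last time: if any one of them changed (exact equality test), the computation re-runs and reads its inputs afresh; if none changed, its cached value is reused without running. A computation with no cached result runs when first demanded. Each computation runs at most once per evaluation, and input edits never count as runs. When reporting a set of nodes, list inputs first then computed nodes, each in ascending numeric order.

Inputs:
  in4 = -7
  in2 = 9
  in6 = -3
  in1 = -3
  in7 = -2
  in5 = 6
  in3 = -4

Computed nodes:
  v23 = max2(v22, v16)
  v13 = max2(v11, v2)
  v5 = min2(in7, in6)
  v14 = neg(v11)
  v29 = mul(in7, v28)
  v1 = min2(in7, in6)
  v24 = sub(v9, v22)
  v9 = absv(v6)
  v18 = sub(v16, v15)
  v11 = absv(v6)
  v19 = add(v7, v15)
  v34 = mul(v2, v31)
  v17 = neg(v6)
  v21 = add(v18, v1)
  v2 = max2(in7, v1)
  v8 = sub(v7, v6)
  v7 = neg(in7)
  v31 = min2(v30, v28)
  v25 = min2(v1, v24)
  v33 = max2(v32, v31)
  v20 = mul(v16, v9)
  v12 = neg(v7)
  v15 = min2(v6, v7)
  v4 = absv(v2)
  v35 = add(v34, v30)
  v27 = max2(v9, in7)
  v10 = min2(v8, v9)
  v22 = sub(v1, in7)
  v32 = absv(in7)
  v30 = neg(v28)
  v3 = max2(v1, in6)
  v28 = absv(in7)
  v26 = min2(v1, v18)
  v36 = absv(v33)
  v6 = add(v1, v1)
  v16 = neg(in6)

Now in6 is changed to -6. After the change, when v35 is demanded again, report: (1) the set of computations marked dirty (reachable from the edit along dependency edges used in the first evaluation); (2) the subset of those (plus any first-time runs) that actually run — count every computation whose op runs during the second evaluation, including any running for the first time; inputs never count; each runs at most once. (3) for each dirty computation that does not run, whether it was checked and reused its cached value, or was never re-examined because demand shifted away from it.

Dirty set: v1, v2, v34, v35.
Run set: v1, v2 (2 run).
Re-examined without running (cache reused): v34, v35.
The important point: v2 recomputes to an identical value, and the output ends up unchanged.

Initial pass — values computed on the first demand:
  v1 = min2(-2, -3) = -3
  v2 = max2(-2, -3) = -2
  v28 = absv(-2) = 2
  v30 = neg(2) = -2
  v31 = min2(-2, 2) = -2
  v34 = mul(-2, -2) = 4
  v35 = add(4, -2) = 2

Second demand — change propagation:
  v1: re-runs because in6 -3->-6; new result -6.
  v2: re-runs because v1 -3->-6; new result -2 (unchanged).
  v34: re-examined; everything it read last time is the same (v2 unchanged, v31 unchanged) — cache 4 kept, no run.
  v35: re-examined; everything it read last time is the same (v34 unchanged, v30 unchanged) — cache 2 kept, no run.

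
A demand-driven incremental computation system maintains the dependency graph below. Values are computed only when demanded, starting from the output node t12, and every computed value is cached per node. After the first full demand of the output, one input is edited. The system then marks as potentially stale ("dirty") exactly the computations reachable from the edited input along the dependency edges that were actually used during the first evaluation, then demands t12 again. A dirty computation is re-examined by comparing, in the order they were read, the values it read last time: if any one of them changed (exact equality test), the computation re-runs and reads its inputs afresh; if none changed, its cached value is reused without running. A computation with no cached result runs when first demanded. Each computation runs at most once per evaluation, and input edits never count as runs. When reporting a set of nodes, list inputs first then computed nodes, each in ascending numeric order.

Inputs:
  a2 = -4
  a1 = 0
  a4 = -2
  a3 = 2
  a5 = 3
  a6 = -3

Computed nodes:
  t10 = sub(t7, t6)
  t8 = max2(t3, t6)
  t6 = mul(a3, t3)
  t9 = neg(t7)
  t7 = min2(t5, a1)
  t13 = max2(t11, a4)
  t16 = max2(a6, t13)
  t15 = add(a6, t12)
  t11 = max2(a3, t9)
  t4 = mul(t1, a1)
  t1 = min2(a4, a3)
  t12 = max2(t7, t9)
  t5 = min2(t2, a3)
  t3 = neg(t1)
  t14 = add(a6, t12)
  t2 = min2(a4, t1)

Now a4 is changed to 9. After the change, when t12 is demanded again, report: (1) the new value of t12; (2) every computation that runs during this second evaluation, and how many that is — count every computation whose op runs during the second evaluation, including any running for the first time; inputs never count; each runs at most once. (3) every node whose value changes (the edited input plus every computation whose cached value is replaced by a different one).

New value of t12: 0.
Computations that run: t1, t2, t5, t7, t9, t12 — 6 in total.
Values that change: a4, t1, t2, t5, t7, t9, t12.

First evaluation (everything demanded from the output):
  t1 = min2(-2, 2) = -2
  t2 = min2(-2, -2) = -2
  t5 = min2(-2, 2) = -2
  t7 = min2(-2, 0) = -2
  t9 = neg(-2) = 2
  t12 = max2(-2, 2) = 2

Propagation after the edit:
  t1: runs — a4 -2->9; result 2.
  t2: runs — a4 -2->9; t1 -2->2; result 2.
  t5: runs — t2 -2->2; result 2.
  t7: runs — t5 -2->2; result 0.
  t9: runs — t7 -2->0; result 0.
  t12: runs — t7 -2->0; t9 2->0; result 0.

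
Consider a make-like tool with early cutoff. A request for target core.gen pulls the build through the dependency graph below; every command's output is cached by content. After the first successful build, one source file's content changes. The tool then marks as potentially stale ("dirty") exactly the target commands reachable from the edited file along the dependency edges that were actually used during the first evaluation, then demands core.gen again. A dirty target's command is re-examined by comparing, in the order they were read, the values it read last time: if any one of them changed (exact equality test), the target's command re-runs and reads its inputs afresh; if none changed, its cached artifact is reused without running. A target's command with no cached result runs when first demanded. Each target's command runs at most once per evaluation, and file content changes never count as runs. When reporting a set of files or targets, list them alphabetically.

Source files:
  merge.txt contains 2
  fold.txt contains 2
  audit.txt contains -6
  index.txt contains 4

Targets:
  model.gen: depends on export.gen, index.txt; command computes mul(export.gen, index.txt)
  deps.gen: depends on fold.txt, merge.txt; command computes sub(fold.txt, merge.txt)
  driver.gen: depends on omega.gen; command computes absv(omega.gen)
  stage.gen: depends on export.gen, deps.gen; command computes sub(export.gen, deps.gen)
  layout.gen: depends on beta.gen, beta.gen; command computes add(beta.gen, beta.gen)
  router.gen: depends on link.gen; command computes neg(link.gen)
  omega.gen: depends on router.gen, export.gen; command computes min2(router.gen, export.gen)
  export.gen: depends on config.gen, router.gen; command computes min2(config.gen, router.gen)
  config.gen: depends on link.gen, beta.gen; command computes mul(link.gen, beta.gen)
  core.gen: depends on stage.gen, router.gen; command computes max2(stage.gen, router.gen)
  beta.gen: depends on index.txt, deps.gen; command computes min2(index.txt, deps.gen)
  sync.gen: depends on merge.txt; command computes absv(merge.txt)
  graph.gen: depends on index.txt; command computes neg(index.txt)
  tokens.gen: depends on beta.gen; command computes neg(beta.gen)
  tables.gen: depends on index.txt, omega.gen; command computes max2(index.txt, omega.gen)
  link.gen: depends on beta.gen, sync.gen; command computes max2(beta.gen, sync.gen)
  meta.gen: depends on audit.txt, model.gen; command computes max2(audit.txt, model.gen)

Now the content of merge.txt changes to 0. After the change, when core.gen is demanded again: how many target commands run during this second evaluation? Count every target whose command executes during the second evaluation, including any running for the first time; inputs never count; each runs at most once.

First demand of the output computes:
  deps.gen = sub(2, 2) = 0
  beta.gen = min2(4, 0) = 0
  sync.gen = absv(2) = 2
  link.gen = max2(0, 2) = 2
  config.gen = mul(2, 0) = 0
  router.gen = neg(2) = -2
  export.gen = min2(0, -2) = -2
  stage.gen = sub(-2, 0) = -2
  core.gen = max2(-2, -2) = -2

After the edit, cleaning proceeds:
  deps.gen: a read changed (merge.txt 2->0) — executes, giving 2.
  beta.gen: a read changed (deps.gen 0->2) — executes, giving 2.
  sync.gen: a read changed (merge.txt 2->0) — executes, giving 0.
  link.gen: a read changed (beta.gen 0->2; sync.gen 2->0) — executes, giving 2 — identical to its old value.
  config.gen: a read changed (beta.gen 0->2) — executes, giving 4.
  router.gen: dirty, but its reads are unchanged (link.gen unchanged); cached -2 stands.
  export.gen: a read changed (config.gen 0->4) — executes, giving -2 — identical to its old value.
  stage.gen: a read changed (deps.gen 0->2) — executes, giving -4.
  core.gen: a read changed (stage.gen -2->-4) — executes, giving -2 — identical to its old value.

Note where the cutoff bites: router.gen is checked, finds nothing changed, and keeps its cache.

8 target commands run: beta.gen, config.gen, core.gen, deps.gen, export.gen, link.gen, stage.gen, sync.gen.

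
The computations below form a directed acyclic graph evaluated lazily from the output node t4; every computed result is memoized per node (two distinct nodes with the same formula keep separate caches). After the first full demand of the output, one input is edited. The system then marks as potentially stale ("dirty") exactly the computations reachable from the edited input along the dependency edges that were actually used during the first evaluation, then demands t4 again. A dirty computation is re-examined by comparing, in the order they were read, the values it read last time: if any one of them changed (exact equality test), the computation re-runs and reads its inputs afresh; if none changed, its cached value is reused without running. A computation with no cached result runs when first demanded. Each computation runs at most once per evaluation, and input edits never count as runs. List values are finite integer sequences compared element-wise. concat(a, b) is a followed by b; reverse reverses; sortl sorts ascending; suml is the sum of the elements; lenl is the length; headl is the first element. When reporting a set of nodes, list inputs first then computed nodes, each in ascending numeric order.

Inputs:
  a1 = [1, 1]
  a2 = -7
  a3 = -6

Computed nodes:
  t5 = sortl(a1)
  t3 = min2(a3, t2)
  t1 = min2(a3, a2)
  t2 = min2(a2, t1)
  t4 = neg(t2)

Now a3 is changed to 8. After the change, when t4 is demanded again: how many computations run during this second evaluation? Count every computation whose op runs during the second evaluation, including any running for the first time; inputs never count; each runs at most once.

1 computations run: t1.
Note the absorption at t1: it re-runs yet its value is the same, leaving the output's value untouched.

First demand of the output computes:
  t1 = min2(-6, -7) = -7
  t2 = min2(-7, -7) = -7
  t4 = neg(-7) = 7

After the edit, cleaning proceeds:
  t1: a read changed (a3 -6->8) — executes, giving -7 — identical to its old value.
  t2: dirty, but its reads are unchanged (a2 unchanged, t1 unchanged); cached -7 stands.
  t4: dirty, but its reads are unchanged (t2 unchanged); cached 7 stands.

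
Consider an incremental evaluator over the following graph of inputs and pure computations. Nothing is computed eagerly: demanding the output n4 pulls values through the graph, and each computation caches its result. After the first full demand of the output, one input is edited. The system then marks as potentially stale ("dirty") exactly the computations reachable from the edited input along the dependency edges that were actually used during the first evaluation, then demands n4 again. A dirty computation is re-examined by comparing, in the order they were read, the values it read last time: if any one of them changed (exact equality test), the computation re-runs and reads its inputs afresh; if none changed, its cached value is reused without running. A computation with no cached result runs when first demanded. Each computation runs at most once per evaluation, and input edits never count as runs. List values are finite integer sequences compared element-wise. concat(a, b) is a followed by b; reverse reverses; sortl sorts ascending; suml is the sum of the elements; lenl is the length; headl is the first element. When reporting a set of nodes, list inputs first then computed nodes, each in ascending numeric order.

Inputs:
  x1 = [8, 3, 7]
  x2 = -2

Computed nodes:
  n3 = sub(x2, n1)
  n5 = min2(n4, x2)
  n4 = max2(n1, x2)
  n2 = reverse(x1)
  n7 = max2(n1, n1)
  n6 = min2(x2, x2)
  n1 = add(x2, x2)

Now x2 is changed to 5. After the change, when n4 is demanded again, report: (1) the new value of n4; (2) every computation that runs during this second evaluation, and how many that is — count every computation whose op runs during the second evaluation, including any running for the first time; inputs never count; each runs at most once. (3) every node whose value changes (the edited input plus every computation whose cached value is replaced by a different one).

Initial pass — values computed on the first demand:
  n1 = add(-2, -2) = -4
  n4 = max2(-4, -2) = -2

Second demand — change propagation:
  n1: re-runs because x2 -2->5; x2 -2->5; new result 10.
  n4: re-runs because n1 -4->10; x2 -2->5; new result 10.

n4 now evaluates to 10.
Run set: n1, n4 (2 run).
Changed values: x2, n1, n4.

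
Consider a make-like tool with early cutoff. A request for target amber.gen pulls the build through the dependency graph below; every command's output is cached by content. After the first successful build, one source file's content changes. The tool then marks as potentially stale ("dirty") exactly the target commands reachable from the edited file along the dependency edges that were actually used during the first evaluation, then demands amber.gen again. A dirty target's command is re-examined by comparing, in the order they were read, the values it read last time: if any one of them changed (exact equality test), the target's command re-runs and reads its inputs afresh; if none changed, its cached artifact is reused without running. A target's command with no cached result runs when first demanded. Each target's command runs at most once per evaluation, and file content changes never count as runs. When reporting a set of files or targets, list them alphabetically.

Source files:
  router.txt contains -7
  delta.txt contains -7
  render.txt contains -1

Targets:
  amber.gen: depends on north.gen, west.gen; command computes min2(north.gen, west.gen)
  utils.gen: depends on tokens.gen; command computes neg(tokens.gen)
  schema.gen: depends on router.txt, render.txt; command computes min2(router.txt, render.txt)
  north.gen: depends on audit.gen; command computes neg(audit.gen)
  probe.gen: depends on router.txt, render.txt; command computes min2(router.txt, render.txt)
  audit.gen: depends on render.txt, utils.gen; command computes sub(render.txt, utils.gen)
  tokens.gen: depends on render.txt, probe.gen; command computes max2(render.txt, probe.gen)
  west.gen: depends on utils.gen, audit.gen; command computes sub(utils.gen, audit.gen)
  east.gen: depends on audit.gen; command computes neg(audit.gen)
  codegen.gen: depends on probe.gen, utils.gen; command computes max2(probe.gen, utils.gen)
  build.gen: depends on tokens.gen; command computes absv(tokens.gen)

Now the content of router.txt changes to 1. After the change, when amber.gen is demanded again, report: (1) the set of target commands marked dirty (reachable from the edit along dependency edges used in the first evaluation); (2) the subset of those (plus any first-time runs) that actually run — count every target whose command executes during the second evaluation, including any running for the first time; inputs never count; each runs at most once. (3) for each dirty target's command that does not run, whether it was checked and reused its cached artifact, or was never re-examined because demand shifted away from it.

First demand of the output computes:
  probe.gen = min2(-7, -1) = -7
  tokens.gen = max2(-1, -7) = -1
  utils.gen = neg(-1) = 1
  audit.gen = sub(-1, 1) = -2
  north.gen = neg(-2) = 2
  west.gen = sub(1, -2) = 3
  amber.gen = min2(2, 3) = 2

After the edit, cleaning proceeds:
  probe.gen: a read changed (router.txt -7->1) — executes, giving -1.
  tokens.gen: a read changed (probe.gen -7->-1) — executes, giving -1 — identical to its old value.
  utils.gen: dirty, but its reads are unchanged (tokens.gen unchanged); cached 1 stands.
  audit.gen: dirty, but its reads are unchanged (render.txt unchanged, utils.gen unchanged); cached -2 stands.
  north.gen: dirty, but its reads are unchanged (audit.gen unchanged); cached 2 stands.
  west.gen: dirty, but its reads are unchanged (utils.gen unchanged, audit.gen unchanged); cached 3 stands.
  amber.gen: dirty, but its reads are unchanged (north.gen unchanged, west.gen unchanged); cached 2 stands.

Note the absorption at tokens.gen: it re-runs yet its value is the same, leaving the output's value untouched.

The edit dirties: amber.gen, audit.gen, north.gen, probe.gen, tokens.gen, utils.gen, west.gen.
2 target commands run: probe.gen, tokens.gen.
Cache hits after checking: amber.gen, audit.gen, north.gen, utils.gen, west.gen.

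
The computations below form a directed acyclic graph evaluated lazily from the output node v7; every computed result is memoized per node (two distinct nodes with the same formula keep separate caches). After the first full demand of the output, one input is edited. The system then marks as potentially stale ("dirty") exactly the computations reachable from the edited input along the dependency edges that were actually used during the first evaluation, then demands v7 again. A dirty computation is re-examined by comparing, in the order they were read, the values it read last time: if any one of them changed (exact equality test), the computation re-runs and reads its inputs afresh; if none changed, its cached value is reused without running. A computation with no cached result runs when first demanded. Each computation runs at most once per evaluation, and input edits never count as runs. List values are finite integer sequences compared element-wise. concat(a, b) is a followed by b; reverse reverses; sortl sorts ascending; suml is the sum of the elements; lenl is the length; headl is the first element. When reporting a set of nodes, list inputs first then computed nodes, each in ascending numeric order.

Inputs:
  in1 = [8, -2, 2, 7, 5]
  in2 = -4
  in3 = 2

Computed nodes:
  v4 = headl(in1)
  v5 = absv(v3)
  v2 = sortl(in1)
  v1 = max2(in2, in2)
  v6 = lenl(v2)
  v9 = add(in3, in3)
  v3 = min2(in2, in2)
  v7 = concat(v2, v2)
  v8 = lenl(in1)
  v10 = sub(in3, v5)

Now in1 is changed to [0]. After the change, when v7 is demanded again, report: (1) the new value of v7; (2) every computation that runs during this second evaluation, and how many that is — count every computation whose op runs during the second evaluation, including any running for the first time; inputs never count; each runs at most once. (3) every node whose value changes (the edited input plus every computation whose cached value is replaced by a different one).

Demanding v7 again yields [0, 0].
2 computations run: v2, v7.
The nodes whose values change: in1, v2, v7.

First demand of the output computes:
  v2 = sortl([8, -2, 2, 7, 5]) = [-2, 2, 5, 7, 8]
  v7 = concat([-2, 2, 5, 7, 8], [-2, 2, 5, 7, 8]) = [-2, 2, 5, 7, 8, -2, 2, 5, 7, 8]

After the edit, cleaning proceeds:
  v2: a read changed (in1 [8, -2, 2, 7, 5]->[0]) — executes, giving [0].
  v7: a read changed (v2 [-2, 2, 5, 7, 8]->[0]; v2 [-2, 2, 5, 7, 8]->[0]) — executes, giving [0, 0].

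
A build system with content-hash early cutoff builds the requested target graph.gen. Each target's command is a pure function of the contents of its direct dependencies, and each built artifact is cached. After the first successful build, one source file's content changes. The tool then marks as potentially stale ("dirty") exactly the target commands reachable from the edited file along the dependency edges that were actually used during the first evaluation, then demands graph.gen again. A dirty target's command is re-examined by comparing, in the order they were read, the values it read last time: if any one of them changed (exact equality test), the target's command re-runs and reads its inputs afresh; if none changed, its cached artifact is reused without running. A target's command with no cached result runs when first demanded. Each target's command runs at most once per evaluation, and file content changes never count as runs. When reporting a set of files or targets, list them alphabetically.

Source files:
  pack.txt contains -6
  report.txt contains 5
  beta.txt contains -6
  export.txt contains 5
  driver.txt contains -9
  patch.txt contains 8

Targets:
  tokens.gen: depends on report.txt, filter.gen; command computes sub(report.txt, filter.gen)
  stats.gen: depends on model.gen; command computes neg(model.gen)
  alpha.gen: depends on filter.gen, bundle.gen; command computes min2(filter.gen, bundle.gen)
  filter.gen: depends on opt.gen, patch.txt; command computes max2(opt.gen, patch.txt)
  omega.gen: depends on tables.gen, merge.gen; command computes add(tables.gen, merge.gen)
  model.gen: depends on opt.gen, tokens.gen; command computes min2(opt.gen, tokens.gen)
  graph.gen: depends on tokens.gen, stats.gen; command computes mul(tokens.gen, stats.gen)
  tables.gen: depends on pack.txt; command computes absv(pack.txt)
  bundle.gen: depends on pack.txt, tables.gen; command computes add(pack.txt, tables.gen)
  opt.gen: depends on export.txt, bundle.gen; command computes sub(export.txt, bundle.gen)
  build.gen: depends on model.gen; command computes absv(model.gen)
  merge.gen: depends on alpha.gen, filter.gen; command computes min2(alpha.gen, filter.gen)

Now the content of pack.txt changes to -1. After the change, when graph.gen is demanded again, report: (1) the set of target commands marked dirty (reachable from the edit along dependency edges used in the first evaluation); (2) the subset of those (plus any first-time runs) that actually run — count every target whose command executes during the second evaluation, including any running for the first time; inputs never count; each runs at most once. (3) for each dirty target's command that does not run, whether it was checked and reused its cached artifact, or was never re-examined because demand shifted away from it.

First evaluation (everything demanded from the output):
  tables.gen = absv(-6) = 6
  bundle.gen = add(-6, 6) = 0
  opt.gen = sub(5, 0) = 5
  filter.gen = max2(5, 8) = 8
  tokens.gen = sub(5, 8) = -3
  model.gen = min2(5, -3) = -3
  stats.gen = neg(-3) = 3
  graph.gen = mul(-3, 3) = -9

Propagation after the edit:
  tables.gen: runs — pack.txt -6->-1; result 1.
  bundle.gen: runs — pack.txt -6->-1; tables.gen 6->1; result 0 (same value as before).
  opt.gen: checked — values it read are unchanged (export.txt unchanged, bundle.gen unchanged); reused cached 5 without running.
  filter.gen: checked — values it read are unchanged (opt.gen unchanged, patch.txt unchanged); reused cached 8 without running.
  tokens.gen: checked — values it read are unchanged (report.txt unchanged, filter.gen unchanged); reused cached -3 without running.
  model.gen: checked — values it read are unchanged (opt.gen unchanged, tokens.gen unchanged); reused cached -3 without running.
  stats.gen: checked — values it read are unchanged (model.gen unchanged); reused cached 3 without running.
  graph.gen: checked — values it read are unchanged (tokens.gen unchanged, stats.gen unchanged); reused cached -9 without running.

Key observation: the change is absorbed at bundle.gen — it re-runs but produces the same value, and the output's value is unchanged.

Marked dirty: bundle.gen, filter.gen, graph.gen, model.gen, opt.gen, stats.gen, tables.gen, tokens.gen.
Target commands that run: bundle.gen, tables.gen — 2 in total.
Checked but reused from cache: filter.gen, graph.gen, model.gen, opt.gen, stats.gen, tokens.gen.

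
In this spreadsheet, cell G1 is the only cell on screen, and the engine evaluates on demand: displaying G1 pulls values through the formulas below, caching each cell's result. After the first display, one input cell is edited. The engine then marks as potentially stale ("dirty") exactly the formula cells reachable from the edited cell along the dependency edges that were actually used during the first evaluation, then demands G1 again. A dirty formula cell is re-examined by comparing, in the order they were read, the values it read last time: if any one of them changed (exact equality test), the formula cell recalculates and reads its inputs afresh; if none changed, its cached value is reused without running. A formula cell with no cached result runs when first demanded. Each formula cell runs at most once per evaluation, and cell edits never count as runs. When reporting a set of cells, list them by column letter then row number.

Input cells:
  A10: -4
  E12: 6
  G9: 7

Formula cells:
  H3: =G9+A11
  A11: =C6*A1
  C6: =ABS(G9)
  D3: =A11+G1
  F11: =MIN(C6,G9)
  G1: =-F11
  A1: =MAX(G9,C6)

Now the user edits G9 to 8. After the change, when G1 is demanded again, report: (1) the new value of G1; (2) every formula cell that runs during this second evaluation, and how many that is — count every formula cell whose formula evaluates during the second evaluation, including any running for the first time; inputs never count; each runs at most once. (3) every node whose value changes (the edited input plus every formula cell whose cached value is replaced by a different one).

Initial pass — values computed on the first demand:
  C6 = ABS(7) = 7
  F11 = MIN(7, 7) = 7
  G1 = -(7) = -7

Second demand — change propagation:
  C6: re-runs because G9 7->8; new result 8.
  F11: re-runs because C6 7->8; G9 7->8; new result 8.
  G1: re-runs because F11 7->8; new result -8.

G1 now evaluates to -8.
Run set: C6, F11, G1 (3 run).
Changed values: C6, F11, G1, G9.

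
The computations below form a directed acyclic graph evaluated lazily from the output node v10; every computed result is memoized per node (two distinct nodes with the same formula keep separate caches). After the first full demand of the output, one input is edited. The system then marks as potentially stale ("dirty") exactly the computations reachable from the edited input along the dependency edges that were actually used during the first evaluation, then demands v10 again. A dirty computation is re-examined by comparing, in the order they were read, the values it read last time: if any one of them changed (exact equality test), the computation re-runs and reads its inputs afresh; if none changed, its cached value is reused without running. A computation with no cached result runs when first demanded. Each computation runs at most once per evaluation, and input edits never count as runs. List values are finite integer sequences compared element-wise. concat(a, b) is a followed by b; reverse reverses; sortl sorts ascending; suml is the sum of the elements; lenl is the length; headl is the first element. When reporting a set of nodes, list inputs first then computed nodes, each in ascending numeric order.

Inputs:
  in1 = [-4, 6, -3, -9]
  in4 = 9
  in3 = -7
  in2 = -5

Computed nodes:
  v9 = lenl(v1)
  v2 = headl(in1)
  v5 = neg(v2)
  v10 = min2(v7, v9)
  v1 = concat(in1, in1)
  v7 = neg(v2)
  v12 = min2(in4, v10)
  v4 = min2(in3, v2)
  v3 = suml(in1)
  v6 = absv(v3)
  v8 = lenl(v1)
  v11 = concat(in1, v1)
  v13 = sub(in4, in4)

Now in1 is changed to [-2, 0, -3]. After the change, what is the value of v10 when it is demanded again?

Demanding v10 again yields 2.

First demand of the output computes:
  v1 = concat([-4, 6, -3, -9], [-4, 6, -3, -9]) = [-4, 6, -3, -9, -4, 6, -3, -9]
  v2 = headl([-4, 6, -3, -9]) = -4
  v7 = neg(-4) = 4
  v9 = lenl([-4, 6, -3, -9, -4, 6, -3, -9]) = 8
  v10 = min2(4, 8) = 4

After the edit, cleaning proceeds:
  v1: a read changed (in1 [-4, 6, -3, -9]->[-2, 0, -3]; in1 [-4, 6, -3, -9]->[-2, 0, -3]) — executes, giving [-2, 0, -3, -2, 0, -3].
  v2: a read changed (in1 [-4, 6, -3, -9]->[-2, 0, -3]) — executes, giving -2.
  v7: a read changed (v2 -4->-2) — executes, giving 2.
  v9: a read changed (v1 [-4, 6, -3, -9, -4, 6, -3, -9]->[-2, 0, -3, -2, 0, -3]) — executes, giving 6.
  v10: a read changed (v7 4->2; v9 8->6) — executes, giving 2.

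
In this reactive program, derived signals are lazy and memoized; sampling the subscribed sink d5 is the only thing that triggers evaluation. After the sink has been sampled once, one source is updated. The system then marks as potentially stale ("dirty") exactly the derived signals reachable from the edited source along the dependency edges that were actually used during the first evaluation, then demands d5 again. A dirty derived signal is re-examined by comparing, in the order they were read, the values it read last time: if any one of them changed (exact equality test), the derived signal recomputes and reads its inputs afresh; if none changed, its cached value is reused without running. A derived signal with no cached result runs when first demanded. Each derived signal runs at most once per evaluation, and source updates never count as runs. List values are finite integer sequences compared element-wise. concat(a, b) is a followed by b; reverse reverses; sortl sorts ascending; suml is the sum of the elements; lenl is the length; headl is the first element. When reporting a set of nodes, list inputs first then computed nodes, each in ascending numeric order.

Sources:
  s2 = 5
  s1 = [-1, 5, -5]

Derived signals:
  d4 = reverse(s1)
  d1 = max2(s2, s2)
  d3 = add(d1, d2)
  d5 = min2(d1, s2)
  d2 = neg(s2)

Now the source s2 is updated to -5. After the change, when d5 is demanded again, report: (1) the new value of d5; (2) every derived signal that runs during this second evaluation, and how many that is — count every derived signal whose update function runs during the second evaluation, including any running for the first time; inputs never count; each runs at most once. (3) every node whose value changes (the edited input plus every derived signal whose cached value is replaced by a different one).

Demanding d5 again yields -5.
2 derived signals run: d1, d5.
The nodes whose values change: s2, d1, d5.

First demand of the output computes:
  d1 = max2(5, 5) = 5
  d5 = min2(5, 5) = 5

After the edit, cleaning proceeds:
  d1: a read changed (s2 5->-5; s2 5->-5) — executes, giving -5.
  d5: a read changed (d1 5->-5; s2 5->-5) — executes, giving -5.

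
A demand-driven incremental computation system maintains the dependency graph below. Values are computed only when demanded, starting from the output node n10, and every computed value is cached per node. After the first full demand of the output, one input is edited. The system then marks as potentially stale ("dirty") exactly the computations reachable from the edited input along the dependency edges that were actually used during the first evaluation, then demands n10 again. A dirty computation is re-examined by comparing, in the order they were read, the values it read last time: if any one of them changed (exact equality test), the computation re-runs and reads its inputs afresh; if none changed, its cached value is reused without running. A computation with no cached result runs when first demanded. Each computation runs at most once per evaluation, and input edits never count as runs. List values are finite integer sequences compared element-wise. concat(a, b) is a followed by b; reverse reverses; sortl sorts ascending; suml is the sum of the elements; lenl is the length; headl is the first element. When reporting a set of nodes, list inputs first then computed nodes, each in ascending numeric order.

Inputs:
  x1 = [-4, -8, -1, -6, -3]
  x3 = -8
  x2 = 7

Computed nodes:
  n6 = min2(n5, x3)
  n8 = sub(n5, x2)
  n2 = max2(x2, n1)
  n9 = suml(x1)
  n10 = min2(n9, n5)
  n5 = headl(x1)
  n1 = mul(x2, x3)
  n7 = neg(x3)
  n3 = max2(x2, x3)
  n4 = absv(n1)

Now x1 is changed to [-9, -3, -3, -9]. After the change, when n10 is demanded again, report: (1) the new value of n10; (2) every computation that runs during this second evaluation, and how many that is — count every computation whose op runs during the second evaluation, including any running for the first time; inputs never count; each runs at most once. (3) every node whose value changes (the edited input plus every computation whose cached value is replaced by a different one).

New value of n10: -24.
Computations that run: n5, n9, n10 — 3 in total.
Values that change: x1, n5, n9, n10.

First evaluation (everything demanded from the output):
  n5 = headl([-4, -8, -1, -6, -3]) = -4
  n9 = suml([-4, -8, -1, -6, -3]) = -22
  n10 = min2(-22, -4) = -22

Propagation after the edit:
  n5: runs — x1 [-4, -8, -1, -6, -3]->[-9, -3, -3, -9]; result -9.
  n9: runs — x1 [-4, -8, -1, -6, -3]->[-9, -3, -3, -9]; result -24.
  n10: runs — n9 -22->-24; n5 -4->-9; result -24.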